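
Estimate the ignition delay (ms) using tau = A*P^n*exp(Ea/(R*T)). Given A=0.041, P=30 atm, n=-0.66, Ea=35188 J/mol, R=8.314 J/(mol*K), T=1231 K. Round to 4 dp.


tau = A * P^n * exp(Ea/(R*T))
P^n = 30^(-0.66) = 0.10594976
Ea/(R*T) = 35188/(8.314*1231) = 3.438163
exp(Ea/(R*T)) = 31.129732
tau = 0.041 * 0.10594976 * 31.129732 = 0.1352 ms


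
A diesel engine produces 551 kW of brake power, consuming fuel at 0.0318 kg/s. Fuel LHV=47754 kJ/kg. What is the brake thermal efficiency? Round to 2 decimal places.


eta_BTE = (BP / (mf * LHV)) * 100
Denominator = 0.0318 * 47754 = 1518.5772 kW
eta_BTE = (551 / 1518.5772) * 100 = 36.28%


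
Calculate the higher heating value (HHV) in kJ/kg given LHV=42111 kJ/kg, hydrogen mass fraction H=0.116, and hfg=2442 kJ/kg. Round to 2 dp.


HHV = LHV + hfg * 9 * H
Water addition = 2442 * 9 * 0.116 = 2549.448 kJ/kg
HHV = 42111 + 2549.448 = 44660.45 kJ/kg


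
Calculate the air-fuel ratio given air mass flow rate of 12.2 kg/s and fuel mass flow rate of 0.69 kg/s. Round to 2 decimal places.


AFR = m_air / m_fuel
AFR = 12.2 / 0.69 = 17.68


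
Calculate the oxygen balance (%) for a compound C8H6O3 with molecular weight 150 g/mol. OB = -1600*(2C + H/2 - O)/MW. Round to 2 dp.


OB = -1600 * (2C + H/2 - O) / MW
Inner = 2*8 + 6/2 - 3 = 16.00
OB = -1600 * 16.00 / 150 = -170.67%


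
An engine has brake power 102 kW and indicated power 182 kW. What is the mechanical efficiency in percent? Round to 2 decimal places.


eta_mech = (BP / IP) * 100
Ratio = 102 / 182 = 0.5604
eta_mech = 0.5604 * 100 = 56.04%


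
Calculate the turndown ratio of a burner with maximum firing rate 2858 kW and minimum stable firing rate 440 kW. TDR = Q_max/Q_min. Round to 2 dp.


TDR = Q_max / Q_min
TDR = 2858 / 440 = 6.50


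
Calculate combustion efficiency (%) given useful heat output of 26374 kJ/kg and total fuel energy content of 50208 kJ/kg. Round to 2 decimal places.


Efficiency = (Q_useful / Q_fuel) * 100
Efficiency = (26374 / 50208) * 100
Efficiency = 0.5253 * 100 = 52.53%


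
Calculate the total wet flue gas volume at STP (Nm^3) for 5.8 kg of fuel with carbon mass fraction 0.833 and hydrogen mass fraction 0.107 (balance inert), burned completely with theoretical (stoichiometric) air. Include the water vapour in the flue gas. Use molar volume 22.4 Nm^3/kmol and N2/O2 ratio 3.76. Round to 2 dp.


Per kg fuel: CO2 = (C/12 kmol)*22.4 = (0.833/12)*22.4 = 1.55493 Nm^3
Per kg fuel: H2O = (H/2 kmol)*22.4 = (0.107/2)*22.4 = 1.19840 Nm^3
O2 needed per kg fuel = C/12 + H/4 = 0.833/12 + 0.107/4 = 0.09616667 kmol
Per kg fuel: N2 = O2*3.76*22.4 = 0.09616667*3.76*22.4 = 8.09954 Nm^3
Total per kg = 1.55493 + 1.19840 + 8.09954 = 10.85287 Nm^3
Total = 10.85287 * 5.8 = 62.95 Nm^3


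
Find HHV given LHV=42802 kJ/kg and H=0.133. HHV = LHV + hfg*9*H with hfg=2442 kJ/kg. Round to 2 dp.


HHV = LHV + hfg * 9 * H
Water addition = 2442 * 9 * 0.133 = 2923.074 kJ/kg
HHV = 42802 + 2923.074 = 45725.07 kJ/kg


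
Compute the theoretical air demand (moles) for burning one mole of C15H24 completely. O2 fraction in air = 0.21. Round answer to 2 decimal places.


Balanced combustion: C15H24 + 21 O2 -> 15 CO2 + 12 H2O
O2 needed = C + H/4 = 15 + 24/4 = 21.00 moles
Air moles = O2 / 0.21 = 21.00 / 0.21 = 100.00 moles air


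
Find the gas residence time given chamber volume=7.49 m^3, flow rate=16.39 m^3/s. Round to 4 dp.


tau = V / Q_flow
tau = 7.49 / 16.39 = 0.4570 s


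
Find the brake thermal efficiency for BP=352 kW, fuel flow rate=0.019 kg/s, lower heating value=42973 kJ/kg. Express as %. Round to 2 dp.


eta_BTE = (BP / (mf * LHV)) * 100
Denominator = 0.019 * 42973 = 816.4870 kW
eta_BTE = (352 / 816.4870) * 100 = 43.11%


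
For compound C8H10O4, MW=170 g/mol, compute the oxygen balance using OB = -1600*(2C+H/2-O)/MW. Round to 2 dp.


OB = -1600 * (2C + H/2 - O) / MW
Inner = 2*8 + 10/2 - 4 = 17.00
OB = -1600 * 17.00 / 170 = -160.00%


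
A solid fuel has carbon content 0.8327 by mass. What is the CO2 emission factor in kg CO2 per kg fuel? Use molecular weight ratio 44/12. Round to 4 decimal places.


EF = C_frac * (M_CO2 / M_C)
EF = 0.8327 * (44/12)
EF = 0.8327 * 3.666667 = 3.0532 kg_CO2/kg_fuel


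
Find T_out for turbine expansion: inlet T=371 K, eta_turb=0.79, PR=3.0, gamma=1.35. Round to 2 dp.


T_out = T_in * (1 - eta * (1 - PR^(-(gamma-1)/gamma)))
Exponent = -(1.35-1)/1.35 = -0.25925926
PR^exp = 3.0^(-0.25925926) = 0.75214556
Factor = 1 - 0.79*(1 - 0.75214556) = 0.80419499
T_out = 371 * 0.80419499 = 298.36 K


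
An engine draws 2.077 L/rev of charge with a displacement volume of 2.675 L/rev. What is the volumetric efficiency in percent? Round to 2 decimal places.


eta_v = (V_actual / V_disp) * 100
Ratio = 2.077 / 2.675 = 0.7764
eta_v = 0.7764 * 100 = 77.64%


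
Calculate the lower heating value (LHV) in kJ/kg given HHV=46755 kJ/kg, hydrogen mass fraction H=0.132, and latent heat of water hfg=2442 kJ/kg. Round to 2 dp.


LHV = HHV - hfg * 9 * H
Water correction = 2442 * 9 * 0.132 = 2901.096 kJ/kg
LHV = 46755 - 2901.096 = 43853.90 kJ/kg


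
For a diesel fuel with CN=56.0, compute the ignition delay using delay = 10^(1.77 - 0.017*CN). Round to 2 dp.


delay = 10^(1.77 - 0.017*CN)
Exponent = 1.77 - 0.017*56.0 = 0.8180
delay = 10^0.8180 = 6.58 ms


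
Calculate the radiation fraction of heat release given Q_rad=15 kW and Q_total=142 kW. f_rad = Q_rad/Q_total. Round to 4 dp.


f_rad = Q_rad / Q_total
f_rad = 15 / 142 = 0.1056


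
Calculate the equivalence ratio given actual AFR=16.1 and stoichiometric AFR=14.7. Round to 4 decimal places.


phi = AFR_stoich / AFR_actual
phi = 14.7 / 16.1 = 0.9130


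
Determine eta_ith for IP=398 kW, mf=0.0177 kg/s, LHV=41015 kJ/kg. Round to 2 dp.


eta_ith = (IP / (mf * LHV)) * 100
Denominator = 0.0177 * 41015 = 725.9655 kW
eta_ith = (398 / 725.9655) * 100 = 54.82%


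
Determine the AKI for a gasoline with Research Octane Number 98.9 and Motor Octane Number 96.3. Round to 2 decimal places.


AKI = (RON + MON) / 2
AKI = (98.9 + 96.3) / 2
AKI = 195.2 / 2 = 97.60


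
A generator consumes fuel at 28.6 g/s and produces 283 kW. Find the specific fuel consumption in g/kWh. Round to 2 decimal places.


SFC = (mf / BP) * 3600
Rate = 28.6 / 283 = 0.101060 g/(s*kW)
SFC = 0.101060 * 3600 = 363.82 g/kWh


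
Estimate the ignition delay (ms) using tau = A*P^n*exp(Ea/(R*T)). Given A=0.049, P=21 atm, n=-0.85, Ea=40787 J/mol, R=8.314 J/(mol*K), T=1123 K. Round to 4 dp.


tau = A * P^n * exp(Ea/(R*T))
P^n = 21^(-0.85) = 0.07518195
Ea/(R*T) = 40787/(8.314*1123) = 4.368496
exp(Ea/(R*T)) = 78.924874
tau = 0.049 * 0.07518195 * 78.924874 = 0.2908 ms


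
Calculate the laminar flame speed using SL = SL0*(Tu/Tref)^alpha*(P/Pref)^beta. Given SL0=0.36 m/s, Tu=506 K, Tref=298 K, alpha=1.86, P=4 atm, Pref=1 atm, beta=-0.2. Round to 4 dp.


SL = SL0 * (Tu/Tref)^alpha * (P/Pref)^beta
T ratio = 506/298 = 1.69798658
(T ratio)^alpha = 1.69798658^1.86 = 2.677181
(P/Pref)^beta = 4^(-0.2) = 0.757858
SL = 0.36 * 2.677181 * 0.757858 = 0.7304 m/s


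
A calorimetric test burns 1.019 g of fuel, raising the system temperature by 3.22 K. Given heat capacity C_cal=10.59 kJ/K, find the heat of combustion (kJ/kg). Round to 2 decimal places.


Hc = C_cal * delta_T / m_fuel
Q_released = 10.59 * 3.22 = 34.0998 kJ
m_fuel = 1.019 g = 1.019/1000 kg = 0.001019 kg
Hc = 34.0998 / 0.001019 = 33463.98 kJ/kg


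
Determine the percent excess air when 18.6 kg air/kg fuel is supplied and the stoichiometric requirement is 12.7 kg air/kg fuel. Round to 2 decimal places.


Excess air = actual - stoichiometric = 18.6 - 12.7 = 5.90 kg/kg fuel
Excess air % = (excess / stoich) * 100 = (5.90 / 12.7) * 100 = 46.46%


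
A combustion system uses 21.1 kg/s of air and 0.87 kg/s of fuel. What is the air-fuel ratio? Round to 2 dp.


AFR = m_air / m_fuel
AFR = 21.1 / 0.87 = 24.25


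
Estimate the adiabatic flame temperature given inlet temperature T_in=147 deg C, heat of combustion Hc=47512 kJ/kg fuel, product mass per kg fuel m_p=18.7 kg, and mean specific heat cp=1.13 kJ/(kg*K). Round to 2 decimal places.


T_ad = T_in + Hc / (m_p * cp)
Denominator = 18.7 * 1.13 = 21.1310
Temperature rise = 47512 / 21.1310 = 2248.45 K
T_ad = 147 + 2248.45 = 2395.45 deg C


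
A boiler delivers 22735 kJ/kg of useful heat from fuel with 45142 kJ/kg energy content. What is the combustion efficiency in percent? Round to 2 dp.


Efficiency = (Q_useful / Q_fuel) * 100
Efficiency = (22735 / 45142) * 100
Efficiency = 0.5036 * 100 = 50.36%


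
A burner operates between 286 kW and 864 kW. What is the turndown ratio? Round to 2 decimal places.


TDR = Q_max / Q_min
TDR = 864 / 286 = 3.02


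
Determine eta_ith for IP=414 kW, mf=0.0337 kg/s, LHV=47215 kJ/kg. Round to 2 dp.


eta_ith = (IP / (mf * LHV)) * 100
Denominator = 0.0337 * 47215 = 1591.1455 kW
eta_ith = (414 / 1591.1455) * 100 = 26.02%


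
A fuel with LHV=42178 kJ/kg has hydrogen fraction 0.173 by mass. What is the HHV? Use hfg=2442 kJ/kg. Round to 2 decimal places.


HHV = LHV + hfg * 9 * H
Water addition = 2442 * 9 * 0.173 = 3802.194 kJ/kg
HHV = 42178 + 3802.194 = 45980.19 kJ/kg


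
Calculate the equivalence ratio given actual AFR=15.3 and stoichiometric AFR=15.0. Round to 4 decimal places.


phi = AFR_stoich / AFR_actual
phi = 15.0 / 15.3 = 0.9804


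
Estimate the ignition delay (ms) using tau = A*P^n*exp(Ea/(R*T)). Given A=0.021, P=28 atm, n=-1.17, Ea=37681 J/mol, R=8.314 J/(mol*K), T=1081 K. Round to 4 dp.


tau = A * P^n * exp(Ea/(R*T))
P^n = 28^(-1.17) = 0.02026866
Ea/(R*T) = 37681/(8.314*1081) = 4.192632
exp(Ea/(R*T)) = 66.196767
tau = 0.021 * 0.02026866 * 66.196767 = 0.0282 ms


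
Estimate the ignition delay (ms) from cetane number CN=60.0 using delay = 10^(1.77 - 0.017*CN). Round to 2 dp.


delay = 10^(1.77 - 0.017*CN)
Exponent = 1.77 - 0.017*60.0 = 0.7500
delay = 10^0.7500 = 5.62 ms


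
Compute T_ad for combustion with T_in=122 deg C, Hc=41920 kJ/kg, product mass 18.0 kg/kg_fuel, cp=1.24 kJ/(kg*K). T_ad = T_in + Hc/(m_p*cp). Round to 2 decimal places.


T_ad = T_in + Hc / (m_p * cp)
Denominator = 18.0 * 1.24 = 22.3200
Temperature rise = 41920 / 22.3200 = 1878.14 K
T_ad = 122 + 1878.14 = 2000.14 deg C


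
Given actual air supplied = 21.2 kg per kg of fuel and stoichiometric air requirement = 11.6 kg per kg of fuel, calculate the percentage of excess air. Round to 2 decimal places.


Excess air = actual - stoichiometric = 21.2 - 11.6 = 9.60 kg/kg fuel
Excess air % = (excess / stoich) * 100 = (9.60 / 11.6) * 100 = 82.76%


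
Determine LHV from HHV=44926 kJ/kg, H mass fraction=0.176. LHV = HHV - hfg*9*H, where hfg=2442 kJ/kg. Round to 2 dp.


LHV = HHV - hfg * 9 * H
Water correction = 2442 * 9 * 0.176 = 3868.128 kJ/kg
LHV = 44926 - 3868.128 = 41057.87 kJ/kg


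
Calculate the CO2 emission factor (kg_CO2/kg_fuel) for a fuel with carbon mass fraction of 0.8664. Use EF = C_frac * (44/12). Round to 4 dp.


EF = C_frac * (M_CO2 / M_C)
EF = 0.8664 * (44/12)
EF = 0.8664 * 3.666667 = 3.1768 kg_CO2/kg_fuel


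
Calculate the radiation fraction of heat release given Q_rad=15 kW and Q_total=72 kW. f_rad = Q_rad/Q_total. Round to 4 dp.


f_rad = Q_rad / Q_total
f_rad = 15 / 72 = 0.2083


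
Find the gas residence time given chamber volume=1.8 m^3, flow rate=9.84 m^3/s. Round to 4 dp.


tau = V / Q_flow
tau = 1.8 / 9.84 = 0.1829 s


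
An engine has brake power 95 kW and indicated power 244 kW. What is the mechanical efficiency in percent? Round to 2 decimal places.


eta_mech = (BP / IP) * 100
Ratio = 95 / 244 = 0.3893
eta_mech = 0.3893 * 100 = 38.93%


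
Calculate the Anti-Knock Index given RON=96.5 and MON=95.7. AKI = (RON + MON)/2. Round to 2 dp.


AKI = (RON + MON) / 2
AKI = (96.5 + 95.7) / 2
AKI = 192.2 / 2 = 96.10


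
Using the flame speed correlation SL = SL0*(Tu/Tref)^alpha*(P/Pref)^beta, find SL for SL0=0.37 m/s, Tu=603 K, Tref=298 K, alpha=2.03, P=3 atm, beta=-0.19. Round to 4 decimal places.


SL = SL0 * (Tu/Tref)^alpha * (P/Pref)^beta
T ratio = 603/298 = 2.02348993
(T ratio)^alpha = 2.02348993^2.03 = 4.182011
(P/Pref)^beta = 3^(-0.19) = 0.811609
SL = 0.37 * 4.182011 * 0.811609 = 1.2558 m/s


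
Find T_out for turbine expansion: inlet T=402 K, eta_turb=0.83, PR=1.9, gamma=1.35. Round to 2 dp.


T_out = T_in * (1 - eta * (1 - PR^(-(gamma-1)/gamma)))
Exponent = -(1.35-1)/1.35 = -0.25925926
PR^exp = 1.9^(-0.25925926) = 0.84670193
Factor = 1 - 0.83*(1 - 0.84670193) = 0.87276260
T_out = 402 * 0.87276260 = 350.85 K


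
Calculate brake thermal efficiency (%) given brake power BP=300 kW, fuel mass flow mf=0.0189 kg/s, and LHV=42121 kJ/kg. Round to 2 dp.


eta_BTE = (BP / (mf * LHV)) * 100
Denominator = 0.0189 * 42121 = 796.0869 kW
eta_BTE = (300 / 796.0869) * 100 = 37.68%


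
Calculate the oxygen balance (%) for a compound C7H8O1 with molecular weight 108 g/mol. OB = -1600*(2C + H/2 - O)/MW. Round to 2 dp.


OB = -1600 * (2C + H/2 - O) / MW
Inner = 2*7 + 8/2 - 1 = 17.00
OB = -1600 * 17.00 / 108 = -251.85%


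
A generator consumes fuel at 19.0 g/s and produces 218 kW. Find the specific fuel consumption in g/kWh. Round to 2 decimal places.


SFC = (mf / BP) * 3600
Rate = 19.0 / 218 = 0.087156 g/(s*kW)
SFC = 0.087156 * 3600 = 313.76 g/kWh


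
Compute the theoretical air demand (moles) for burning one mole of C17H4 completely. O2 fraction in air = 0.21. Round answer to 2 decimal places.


Balanced combustion: C17H4 + 18 O2 -> 17 CO2 + 2 H2O
O2 needed = C + H/4 = 17 + 4/4 = 18.00 moles
Air moles = O2 / 0.21 = 18.00 / 0.21 = 85.71 moles air


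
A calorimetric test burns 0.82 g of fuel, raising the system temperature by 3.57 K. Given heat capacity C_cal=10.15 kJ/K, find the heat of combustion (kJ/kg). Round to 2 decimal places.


Hc = C_cal * delta_T / m_fuel
Q_released = 10.15 * 3.57 = 36.2355 kJ
m_fuel = 0.82 g = 0.82/1000 kg = 0.000820 kg
Hc = 36.2355 / 0.000820 = 44189.63 kJ/kg


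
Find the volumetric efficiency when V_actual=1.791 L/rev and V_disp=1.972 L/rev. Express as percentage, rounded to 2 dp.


eta_v = (V_actual / V_disp) * 100
Ratio = 1.791 / 1.972 = 0.9082
eta_v = 0.9082 * 100 = 90.82%


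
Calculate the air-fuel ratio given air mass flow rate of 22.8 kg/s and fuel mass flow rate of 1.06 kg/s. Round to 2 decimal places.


AFR = m_air / m_fuel
AFR = 22.8 / 1.06 = 21.51


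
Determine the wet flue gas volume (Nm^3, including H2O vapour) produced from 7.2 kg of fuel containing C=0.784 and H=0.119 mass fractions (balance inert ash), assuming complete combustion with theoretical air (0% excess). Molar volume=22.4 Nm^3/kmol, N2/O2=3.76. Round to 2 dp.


Per kg fuel: CO2 = (C/12 kmol)*22.4 = (0.784/12)*22.4 = 1.46347 Nm^3
Per kg fuel: H2O = (H/2 kmol)*22.4 = (0.119/2)*22.4 = 1.33280 Nm^3
O2 needed per kg fuel = C/12 + H/4 = 0.784/12 + 0.119/4 = 0.09508333 kmol
Per kg fuel: N2 = O2*3.76*22.4 = 0.09508333*3.76*22.4 = 8.00830 Nm^3
Total per kg = 1.46347 + 1.33280 + 8.00830 = 10.80457 Nm^3
Total = 10.80457 * 7.2 = 77.79 Nm^3


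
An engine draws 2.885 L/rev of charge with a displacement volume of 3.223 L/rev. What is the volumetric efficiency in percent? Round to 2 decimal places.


eta_v = (V_actual / V_disp) * 100
Ratio = 2.885 / 3.223 = 0.8951
eta_v = 0.8951 * 100 = 89.51%


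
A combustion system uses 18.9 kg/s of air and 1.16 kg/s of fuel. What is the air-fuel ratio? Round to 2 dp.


AFR = m_air / m_fuel
AFR = 18.9 / 1.16 = 16.29


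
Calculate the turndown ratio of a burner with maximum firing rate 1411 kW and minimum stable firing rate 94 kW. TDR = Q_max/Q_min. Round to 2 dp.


TDR = Q_max / Q_min
TDR = 1411 / 94 = 15.01


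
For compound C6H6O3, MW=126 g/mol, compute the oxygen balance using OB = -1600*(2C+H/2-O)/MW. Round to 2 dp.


OB = -1600 * (2C + H/2 - O) / MW
Inner = 2*6 + 6/2 - 3 = 12.00
OB = -1600 * 12.00 / 126 = -152.38%


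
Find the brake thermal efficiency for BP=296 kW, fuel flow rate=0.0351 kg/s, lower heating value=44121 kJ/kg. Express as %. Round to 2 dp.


eta_BTE = (BP / (mf * LHV)) * 100
Denominator = 0.0351 * 44121 = 1548.6471 kW
eta_BTE = (296 / 1548.6471) * 100 = 19.11%


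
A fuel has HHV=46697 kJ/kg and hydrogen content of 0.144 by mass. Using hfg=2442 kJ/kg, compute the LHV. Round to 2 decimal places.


LHV = HHV - hfg * 9 * H
Water correction = 2442 * 9 * 0.144 = 3164.832 kJ/kg
LHV = 46697 - 3164.832 = 43532.17 kJ/kg


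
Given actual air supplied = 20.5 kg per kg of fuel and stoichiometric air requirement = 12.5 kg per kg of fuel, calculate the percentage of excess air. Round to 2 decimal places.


Excess air = actual - stoichiometric = 20.5 - 12.5 = 8.00 kg/kg fuel
Excess air % = (excess / stoich) * 100 = (8.00 / 12.5) * 100 = 64.00%


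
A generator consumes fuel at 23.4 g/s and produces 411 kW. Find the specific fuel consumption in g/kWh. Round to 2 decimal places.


SFC = (mf / BP) * 3600
Rate = 23.4 / 411 = 0.056934 g/(s*kW)
SFC = 0.056934 * 3600 = 204.96 g/kWh


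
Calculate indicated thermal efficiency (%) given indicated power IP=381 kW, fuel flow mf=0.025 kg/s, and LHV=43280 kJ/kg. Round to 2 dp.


eta_ith = (IP / (mf * LHV)) * 100
Denominator = 0.025 * 43280 = 1082.0000 kW
eta_ith = (381 / 1082.0000) * 100 = 35.21%


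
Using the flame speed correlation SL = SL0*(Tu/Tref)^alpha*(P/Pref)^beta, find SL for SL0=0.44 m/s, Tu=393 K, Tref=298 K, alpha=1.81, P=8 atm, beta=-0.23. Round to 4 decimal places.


SL = SL0 * (Tu/Tref)^alpha * (P/Pref)^beta
T ratio = 393/298 = 1.31879195
(T ratio)^alpha = 1.31879195^1.81 = 1.650133
(P/Pref)^beta = 8^(-0.23) = 0.619854
SL = 0.44 * 1.650133 * 0.619854 = 0.4501 m/s


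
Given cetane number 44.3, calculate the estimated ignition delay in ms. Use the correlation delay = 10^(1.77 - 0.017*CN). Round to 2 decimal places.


delay = 10^(1.77 - 0.017*CN)
Exponent = 1.77 - 0.017*44.3 = 1.0169
delay = 10^1.0169 = 10.40 ms


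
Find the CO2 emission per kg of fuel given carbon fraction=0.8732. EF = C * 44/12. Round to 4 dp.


EF = C_frac * (M_CO2 / M_C)
EF = 0.8732 * (44/12)
EF = 0.8732 * 3.666667 = 3.2017 kg_CO2/kg_fuel


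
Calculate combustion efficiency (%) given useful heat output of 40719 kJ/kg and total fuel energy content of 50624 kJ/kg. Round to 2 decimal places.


Efficiency = (Q_useful / Q_fuel) * 100
Efficiency = (40719 / 50624) * 100
Efficiency = 0.8043 * 100 = 80.43%


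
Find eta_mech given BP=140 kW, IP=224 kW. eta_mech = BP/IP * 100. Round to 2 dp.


eta_mech = (BP / IP) * 100
Ratio = 140 / 224 = 0.6250
eta_mech = 0.6250 * 100 = 62.50%


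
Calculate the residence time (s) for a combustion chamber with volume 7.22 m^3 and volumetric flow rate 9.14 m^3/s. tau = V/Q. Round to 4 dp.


tau = V / Q_flow
tau = 7.22 / 9.14 = 0.7899 s


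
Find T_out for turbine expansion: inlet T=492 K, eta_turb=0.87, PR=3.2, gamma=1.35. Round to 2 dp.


T_out = T_in * (1 - eta * (1 - PR^(-(gamma-1)/gamma)))
Exponent = -(1.35-1)/1.35 = -0.25925926
PR^exp = 3.2^(-0.25925926) = 0.73966521
Factor = 1 - 0.87*(1 - 0.73966521) = 0.77350873
T_out = 492 * 0.77350873 = 380.57 K


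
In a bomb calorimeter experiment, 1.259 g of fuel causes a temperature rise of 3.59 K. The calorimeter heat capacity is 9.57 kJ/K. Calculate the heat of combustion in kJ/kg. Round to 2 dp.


Hc = C_cal * delta_T / m_fuel
Q_released = 9.57 * 3.59 = 34.3563 kJ
m_fuel = 1.259 g = 1.259/1000 kg = 0.001259 kg
Hc = 34.3563 / 0.001259 = 27288.56 kJ/kg


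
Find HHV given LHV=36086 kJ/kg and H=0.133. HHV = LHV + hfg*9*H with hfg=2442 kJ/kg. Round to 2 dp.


HHV = LHV + hfg * 9 * H
Water addition = 2442 * 9 * 0.133 = 2923.074 kJ/kg
HHV = 36086 + 2923.074 = 39009.07 kJ/kg


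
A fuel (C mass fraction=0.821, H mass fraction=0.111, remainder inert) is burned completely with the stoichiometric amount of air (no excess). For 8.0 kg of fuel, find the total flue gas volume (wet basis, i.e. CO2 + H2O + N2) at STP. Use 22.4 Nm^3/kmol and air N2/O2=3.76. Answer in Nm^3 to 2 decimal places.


Per kg fuel: CO2 = (C/12 kmol)*22.4 = (0.821/12)*22.4 = 1.53253 Nm^3
Per kg fuel: H2O = (H/2 kmol)*22.4 = (0.111/2)*22.4 = 1.24320 Nm^3
O2 needed per kg fuel = C/12 + H/4 = 0.821/12 + 0.111/4 = 0.09616667 kmol
Per kg fuel: N2 = O2*3.76*22.4 = 0.09616667*3.76*22.4 = 8.09954 Nm^3
Total per kg = 1.53253 + 1.24320 + 8.09954 = 10.87527 Nm^3
Total = 10.87527 * 8.0 = 87.00 Nm^3


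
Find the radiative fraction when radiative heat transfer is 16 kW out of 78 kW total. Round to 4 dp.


f_rad = Q_rad / Q_total
f_rad = 16 / 78 = 0.2051


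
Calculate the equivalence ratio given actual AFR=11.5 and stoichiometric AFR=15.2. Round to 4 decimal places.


phi = AFR_stoich / AFR_actual
phi = 15.2 / 11.5 = 1.3217


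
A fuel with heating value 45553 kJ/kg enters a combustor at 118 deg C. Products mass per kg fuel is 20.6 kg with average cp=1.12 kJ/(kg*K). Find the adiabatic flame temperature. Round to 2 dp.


T_ad = T_in + Hc / (m_p * cp)
Denominator = 20.6 * 1.12 = 23.0720
Temperature rise = 45553 / 23.0720 = 1974.38 K
T_ad = 118 + 1974.38 = 2092.38 deg C


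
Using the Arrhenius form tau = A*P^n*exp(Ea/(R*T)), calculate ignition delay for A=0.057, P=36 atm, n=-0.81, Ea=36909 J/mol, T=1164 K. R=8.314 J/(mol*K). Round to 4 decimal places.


tau = A * P^n * exp(Ea/(R*T))
P^n = 36^(-0.81) = 0.05487758
Ea/(R*T) = 36909/(8.314*1164) = 3.813900
exp(Ea/(R*T)) = 45.326860
tau = 0.057 * 0.05487758 * 45.326860 = 0.1418 ms


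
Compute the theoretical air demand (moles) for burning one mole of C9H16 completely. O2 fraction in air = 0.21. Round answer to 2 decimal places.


Balanced combustion: C9H16 + 13 O2 -> 9 CO2 + 8 H2O
O2 needed = C + H/4 = 9 + 16/4 = 13.00 moles
Air moles = O2 / 0.21 = 13.00 / 0.21 = 61.90 moles air


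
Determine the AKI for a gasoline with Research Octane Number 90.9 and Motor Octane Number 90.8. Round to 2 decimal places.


AKI = (RON + MON) / 2
AKI = (90.9 + 90.8) / 2
AKI = 181.7 / 2 = 90.85


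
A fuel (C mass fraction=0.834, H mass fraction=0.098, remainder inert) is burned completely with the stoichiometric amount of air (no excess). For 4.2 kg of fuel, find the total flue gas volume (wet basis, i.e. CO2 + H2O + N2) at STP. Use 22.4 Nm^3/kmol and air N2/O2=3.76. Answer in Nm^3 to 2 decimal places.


Per kg fuel: CO2 = (C/12 kmol)*22.4 = (0.834/12)*22.4 = 1.55680 Nm^3
Per kg fuel: H2O = (H/2 kmol)*22.4 = (0.098/2)*22.4 = 1.09760 Nm^3
O2 needed per kg fuel = C/12 + H/4 = 0.834/12 + 0.098/4 = 0.09400000 kmol
Per kg fuel: N2 = O2*3.76*22.4 = 0.09400000*3.76*22.4 = 7.91706 Nm^3
Total per kg = 1.55680 + 1.09760 + 7.91706 = 10.57146 Nm^3
Total = 10.57146 * 4.2 = 44.40 Nm^3


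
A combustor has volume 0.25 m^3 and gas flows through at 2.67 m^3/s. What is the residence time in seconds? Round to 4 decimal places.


tau = V / Q_flow
tau = 0.25 / 2.67 = 0.0936 s


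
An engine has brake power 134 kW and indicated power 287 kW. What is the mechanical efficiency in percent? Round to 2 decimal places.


eta_mech = (BP / IP) * 100
Ratio = 134 / 287 = 0.4669
eta_mech = 0.4669 * 100 = 46.69%


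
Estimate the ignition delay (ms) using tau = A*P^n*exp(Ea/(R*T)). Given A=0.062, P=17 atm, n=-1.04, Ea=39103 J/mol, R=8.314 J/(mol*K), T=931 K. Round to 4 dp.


tau = A * P^n * exp(Ea/(R*T))
P^n = 17^(-1.04) = 0.05252102
Ea/(R*T) = 39103/(8.314*931) = 5.051849
exp(Ea/(R*T)) = 156.311246
tau = 0.062 * 0.05252102 * 156.311246 = 0.5090 ms


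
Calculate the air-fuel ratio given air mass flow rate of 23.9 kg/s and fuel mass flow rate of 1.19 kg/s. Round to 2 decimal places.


AFR = m_air / m_fuel
AFR = 23.9 / 1.19 = 20.08


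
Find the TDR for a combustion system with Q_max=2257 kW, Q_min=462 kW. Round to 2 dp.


TDR = Q_max / Q_min
TDR = 2257 / 462 = 4.89


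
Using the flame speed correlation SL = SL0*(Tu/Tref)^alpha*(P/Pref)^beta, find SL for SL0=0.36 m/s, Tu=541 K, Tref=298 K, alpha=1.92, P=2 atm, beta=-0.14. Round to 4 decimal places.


SL = SL0 * (Tu/Tref)^alpha * (P/Pref)^beta
T ratio = 541/298 = 1.81543624
(T ratio)^alpha = 1.81543624^1.92 = 3.142270
(P/Pref)^beta = 2^(-0.14) = 0.907519
SL = 0.36 * 3.142270 * 0.907519 = 1.0266 m/s


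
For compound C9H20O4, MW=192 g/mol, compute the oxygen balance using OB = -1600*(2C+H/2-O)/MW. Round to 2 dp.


OB = -1600 * (2C + H/2 - O) / MW
Inner = 2*9 + 20/2 - 4 = 24.00
OB = -1600 * 24.00 / 192 = -200.00%


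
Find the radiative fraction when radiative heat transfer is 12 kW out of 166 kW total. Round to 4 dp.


f_rad = Q_rad / Q_total
f_rad = 12 / 166 = 0.0723


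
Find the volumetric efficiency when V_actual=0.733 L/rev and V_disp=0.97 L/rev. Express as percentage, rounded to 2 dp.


eta_v = (V_actual / V_disp) * 100
Ratio = 0.733 / 0.97 = 0.7557
eta_v = 0.7557 * 100 = 75.57%


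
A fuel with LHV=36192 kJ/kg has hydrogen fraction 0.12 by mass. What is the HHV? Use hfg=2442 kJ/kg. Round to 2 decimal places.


HHV = LHV + hfg * 9 * H
Water addition = 2442 * 9 * 0.12 = 2637.360 kJ/kg
HHV = 36192 + 2637.360 = 38829.36 kJ/kg


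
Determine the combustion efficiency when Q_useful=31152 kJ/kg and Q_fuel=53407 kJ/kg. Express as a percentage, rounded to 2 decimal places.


Efficiency = (Q_useful / Q_fuel) * 100
Efficiency = (31152 / 53407) * 100
Efficiency = 0.5833 * 100 = 58.33%


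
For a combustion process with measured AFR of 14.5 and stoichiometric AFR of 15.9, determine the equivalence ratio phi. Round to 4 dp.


phi = AFR_stoich / AFR_actual
phi = 15.9 / 14.5 = 1.0966


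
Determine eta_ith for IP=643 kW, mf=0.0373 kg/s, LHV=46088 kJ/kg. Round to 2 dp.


eta_ith = (IP / (mf * LHV)) * 100
Denominator = 0.0373 * 46088 = 1719.0824 kW
eta_ith = (643 / 1719.0824) * 100 = 37.40%


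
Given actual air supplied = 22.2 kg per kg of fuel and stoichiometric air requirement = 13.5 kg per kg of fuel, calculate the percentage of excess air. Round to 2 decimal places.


Excess air = actual - stoichiometric = 22.2 - 13.5 = 8.70 kg/kg fuel
Excess air % = (excess / stoich) * 100 = (8.70 / 13.5) * 100 = 64.44%


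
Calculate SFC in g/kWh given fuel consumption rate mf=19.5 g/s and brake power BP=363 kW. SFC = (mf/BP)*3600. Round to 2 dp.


SFC = (mf / BP) * 3600
Rate = 19.5 / 363 = 0.053719 g/(s*kW)
SFC = 0.053719 * 3600 = 193.39 g/kWh


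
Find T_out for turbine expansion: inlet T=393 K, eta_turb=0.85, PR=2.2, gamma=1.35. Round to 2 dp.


T_out = T_in * (1 - eta * (1 - PR^(-(gamma-1)/gamma)))
Exponent = -(1.35-1)/1.35 = -0.25925926
PR^exp = 2.2^(-0.25925926) = 0.81512413
Factor = 1 - 0.85*(1 - 0.81512413) = 0.84285551
T_out = 393 * 0.84285551 = 331.24 K


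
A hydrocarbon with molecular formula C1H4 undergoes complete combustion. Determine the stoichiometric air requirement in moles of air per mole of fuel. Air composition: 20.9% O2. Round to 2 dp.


Balanced combustion: C1H4 + 2 O2 -> 1 CO2 + 2 H2O
O2 needed = C + H/4 = 1 + 4/4 = 2.00 moles
Air moles = O2 / 0.209 = 2.00 / 0.209 = 9.57 moles air


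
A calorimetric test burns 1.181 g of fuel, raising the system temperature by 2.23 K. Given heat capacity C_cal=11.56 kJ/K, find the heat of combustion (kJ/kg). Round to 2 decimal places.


Hc = C_cal * delta_T / m_fuel
Q_released = 11.56 * 2.23 = 25.7788 kJ
m_fuel = 1.181 g = 1.181/1000 kg = 0.001181 kg
Hc = 25.7788 / 0.001181 = 21827.94 kJ/kg


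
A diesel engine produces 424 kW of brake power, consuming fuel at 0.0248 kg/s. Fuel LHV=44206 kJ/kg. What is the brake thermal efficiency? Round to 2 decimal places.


eta_BTE = (BP / (mf * LHV)) * 100
Denominator = 0.0248 * 44206 = 1096.3088 kW
eta_BTE = (424 / 1096.3088) * 100 = 38.68%


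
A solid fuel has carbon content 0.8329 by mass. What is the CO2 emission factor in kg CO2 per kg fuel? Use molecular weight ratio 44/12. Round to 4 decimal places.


EF = C_frac * (M_CO2 / M_C)
EF = 0.8329 * (44/12)
EF = 0.8329 * 3.666667 = 3.0540 kg_CO2/kg_fuel


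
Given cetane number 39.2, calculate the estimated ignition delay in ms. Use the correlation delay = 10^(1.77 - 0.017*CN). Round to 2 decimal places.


delay = 10^(1.77 - 0.017*CN)
Exponent = 1.77 - 0.017*39.2 = 1.1036
delay = 10^1.1036 = 12.69 ms


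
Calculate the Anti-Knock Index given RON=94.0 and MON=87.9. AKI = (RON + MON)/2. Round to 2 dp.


AKI = (RON + MON) / 2
AKI = (94.0 + 87.9) / 2
AKI = 181.9 / 2 = 90.95


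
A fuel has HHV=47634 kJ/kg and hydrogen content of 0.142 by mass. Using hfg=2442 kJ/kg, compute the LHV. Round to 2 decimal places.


LHV = HHV - hfg * 9 * H
Water correction = 2442 * 9 * 0.142 = 3120.876 kJ/kg
LHV = 47634 - 3120.876 = 44513.12 kJ/kg


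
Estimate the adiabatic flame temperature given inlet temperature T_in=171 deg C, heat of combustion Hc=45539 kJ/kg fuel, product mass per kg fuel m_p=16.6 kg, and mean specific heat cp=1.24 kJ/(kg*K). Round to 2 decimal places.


T_ad = T_in + Hc / (m_p * cp)
Denominator = 16.6 * 1.24 = 20.5840
Temperature rise = 45539 / 20.5840 = 2212.35 K
T_ad = 171 + 2212.35 = 2383.35 deg C


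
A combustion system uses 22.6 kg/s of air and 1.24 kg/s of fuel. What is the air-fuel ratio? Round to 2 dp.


AFR = m_air / m_fuel
AFR = 22.6 / 1.24 = 18.23


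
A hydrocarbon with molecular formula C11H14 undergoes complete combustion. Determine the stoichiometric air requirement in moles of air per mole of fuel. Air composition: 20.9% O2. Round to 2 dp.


Balanced combustion: C11H14 + 14.5 O2 -> 11 CO2 + 7 H2O
O2 needed = C + H/4 = 11 + 14/4 = 14.50 moles
Air moles = O2 / 0.209 = 14.50 / 0.209 = 69.38 moles air


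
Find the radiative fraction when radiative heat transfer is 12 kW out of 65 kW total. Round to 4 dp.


f_rad = Q_rad / Q_total
f_rad = 12 / 65 = 0.1846


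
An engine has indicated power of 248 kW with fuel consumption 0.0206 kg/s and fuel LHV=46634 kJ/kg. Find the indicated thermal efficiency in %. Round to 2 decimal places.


eta_ith = (IP / (mf * LHV)) * 100
Denominator = 0.0206 * 46634 = 960.6604 kW
eta_ith = (248 / 960.6604) * 100 = 25.82%


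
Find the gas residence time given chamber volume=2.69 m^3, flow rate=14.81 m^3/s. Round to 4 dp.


tau = V / Q_flow
tau = 2.69 / 14.81 = 0.1816 s


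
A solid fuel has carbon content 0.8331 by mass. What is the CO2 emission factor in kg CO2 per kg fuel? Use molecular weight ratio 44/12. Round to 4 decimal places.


EF = C_frac * (M_CO2 / M_C)
EF = 0.8331 * (44/12)
EF = 0.8331 * 3.666667 = 3.0547 kg_CO2/kg_fuel


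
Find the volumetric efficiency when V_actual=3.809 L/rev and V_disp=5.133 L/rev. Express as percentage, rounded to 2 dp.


eta_v = (V_actual / V_disp) * 100
Ratio = 3.809 / 5.133 = 0.7421
eta_v = 0.7421 * 100 = 74.21%


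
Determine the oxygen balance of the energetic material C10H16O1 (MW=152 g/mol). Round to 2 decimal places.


OB = -1600 * (2C + H/2 - O) / MW
Inner = 2*10 + 16/2 - 1 = 27.00
OB = -1600 * 27.00 / 152 = -284.21%


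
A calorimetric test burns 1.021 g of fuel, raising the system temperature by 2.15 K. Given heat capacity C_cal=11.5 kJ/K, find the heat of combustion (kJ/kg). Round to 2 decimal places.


Hc = C_cal * delta_T / m_fuel
Q_released = 11.5 * 2.15 = 24.7250 kJ
m_fuel = 1.021 g = 1.021/1000 kg = 0.001021 kg
Hc = 24.7250 / 0.001021 = 24216.45 kJ/kg


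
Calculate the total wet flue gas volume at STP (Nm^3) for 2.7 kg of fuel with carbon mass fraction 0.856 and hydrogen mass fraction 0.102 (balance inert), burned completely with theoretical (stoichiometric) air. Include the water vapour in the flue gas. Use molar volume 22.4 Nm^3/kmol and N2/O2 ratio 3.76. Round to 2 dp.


Per kg fuel: CO2 = (C/12 kmol)*22.4 = (0.856/12)*22.4 = 1.59787 Nm^3
Per kg fuel: H2O = (H/2 kmol)*22.4 = (0.102/2)*22.4 = 1.14240 Nm^3
O2 needed per kg fuel = C/12 + H/4 = 0.856/12 + 0.102/4 = 0.09683333 kmol
Per kg fuel: N2 = O2*3.76*22.4 = 0.09683333*3.76*22.4 = 8.15569 Nm^3
Total per kg = 1.59787 + 1.14240 + 8.15569 = 10.89596 Nm^3
Total = 10.89596 * 2.7 = 29.42 Nm^3


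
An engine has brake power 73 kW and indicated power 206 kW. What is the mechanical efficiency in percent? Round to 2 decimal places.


eta_mech = (BP / IP) * 100
Ratio = 73 / 206 = 0.3544
eta_mech = 0.3544 * 100 = 35.44%


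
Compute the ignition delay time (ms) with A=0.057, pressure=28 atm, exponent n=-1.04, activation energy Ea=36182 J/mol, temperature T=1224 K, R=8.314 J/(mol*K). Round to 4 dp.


tau = A * P^n * exp(Ea/(R*T))
P^n = 28^(-1.04) = 0.03125760
Ea/(R*T) = 36182/(8.314*1224) = 3.555504
exp(Ea/(R*T)) = 35.005447
tau = 0.057 * 0.03125760 * 35.005447 = 0.0624 ms


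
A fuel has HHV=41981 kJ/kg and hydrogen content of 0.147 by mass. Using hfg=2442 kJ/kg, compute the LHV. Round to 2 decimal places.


LHV = HHV - hfg * 9 * H
Water correction = 2442 * 9 * 0.147 = 3230.766 kJ/kg
LHV = 41981 - 3230.766 = 38750.23 kJ/kg


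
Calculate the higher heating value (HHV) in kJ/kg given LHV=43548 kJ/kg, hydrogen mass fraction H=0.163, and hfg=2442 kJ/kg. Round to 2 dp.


HHV = LHV + hfg * 9 * H
Water addition = 2442 * 9 * 0.163 = 3582.414 kJ/kg
HHV = 43548 + 3582.414 = 47130.41 kJ/kg


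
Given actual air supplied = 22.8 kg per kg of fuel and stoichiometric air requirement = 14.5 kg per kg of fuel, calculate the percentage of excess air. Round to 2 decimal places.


Excess air = actual - stoichiometric = 22.8 - 14.5 = 8.30 kg/kg fuel
Excess air % = (excess / stoich) * 100 = (8.30 / 14.5) * 100 = 57.24%


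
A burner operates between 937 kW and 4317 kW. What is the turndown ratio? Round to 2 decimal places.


TDR = Q_max / Q_min
TDR = 4317 / 937 = 4.61


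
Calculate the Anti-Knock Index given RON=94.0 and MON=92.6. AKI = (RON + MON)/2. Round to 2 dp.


AKI = (RON + MON) / 2
AKI = (94.0 + 92.6) / 2
AKI = 186.6 / 2 = 93.30


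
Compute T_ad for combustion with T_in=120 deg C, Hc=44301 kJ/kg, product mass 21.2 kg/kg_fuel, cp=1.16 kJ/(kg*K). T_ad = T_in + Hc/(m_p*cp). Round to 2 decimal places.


T_ad = T_in + Hc / (m_p * cp)
Denominator = 21.2 * 1.16 = 24.5920
Temperature rise = 44301 / 24.5920 = 1801.44 K
T_ad = 120 + 1801.44 = 1921.44 deg C


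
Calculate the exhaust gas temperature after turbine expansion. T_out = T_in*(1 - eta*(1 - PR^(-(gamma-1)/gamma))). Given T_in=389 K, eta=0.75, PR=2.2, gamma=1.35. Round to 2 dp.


T_out = T_in * (1 - eta * (1 - PR^(-(gamma-1)/gamma)))
Exponent = -(1.35-1)/1.35 = -0.25925926
PR^exp = 2.2^(-0.25925926) = 0.81512413
Factor = 1 - 0.75*(1 - 0.81512413) = 0.86134310
T_out = 389 * 0.86134310 = 335.06 K


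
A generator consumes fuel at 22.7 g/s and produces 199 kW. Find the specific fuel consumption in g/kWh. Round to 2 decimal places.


SFC = (mf / BP) * 3600
Rate = 22.7 / 199 = 0.114070 g/(s*kW)
SFC = 0.114070 * 3600 = 410.65 g/kWh


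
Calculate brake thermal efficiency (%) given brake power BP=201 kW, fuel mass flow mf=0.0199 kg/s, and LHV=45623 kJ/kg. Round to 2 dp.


eta_BTE = (BP / (mf * LHV)) * 100
Denominator = 0.0199 * 45623 = 907.8977 kW
eta_BTE = (201 / 907.8977) * 100 = 22.14%


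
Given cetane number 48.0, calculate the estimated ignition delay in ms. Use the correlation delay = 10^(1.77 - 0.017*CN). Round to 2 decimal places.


delay = 10^(1.77 - 0.017*CN)
Exponent = 1.77 - 0.017*48.0 = 0.9540
delay = 10^0.9540 = 8.99 ms


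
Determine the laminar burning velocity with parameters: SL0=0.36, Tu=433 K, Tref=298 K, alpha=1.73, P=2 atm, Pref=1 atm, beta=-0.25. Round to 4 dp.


SL = SL0 * (Tu/Tref)^alpha * (P/Pref)^beta
T ratio = 433/298 = 1.45302013
(T ratio)^alpha = 1.45302013^1.73 = 1.908666
(P/Pref)^beta = 2^(-0.25) = 0.840896
SL = 0.36 * 1.908666 * 0.840896 = 0.5778 m/s


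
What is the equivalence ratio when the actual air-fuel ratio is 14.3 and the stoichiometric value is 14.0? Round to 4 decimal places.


phi = AFR_stoich / AFR_actual
phi = 14.0 / 14.3 = 0.9790


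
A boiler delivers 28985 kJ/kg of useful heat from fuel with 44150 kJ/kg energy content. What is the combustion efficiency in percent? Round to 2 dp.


Efficiency = (Q_useful / Q_fuel) * 100
Efficiency = (28985 / 44150) * 100
Efficiency = 0.6565 * 100 = 65.65%


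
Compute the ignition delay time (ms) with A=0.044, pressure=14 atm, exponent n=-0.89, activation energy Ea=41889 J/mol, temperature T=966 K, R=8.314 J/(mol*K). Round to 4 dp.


tau = A * P^n * exp(Ea/(R*T))
P^n = 14^(-0.89) = 0.09548740
Ea/(R*T) = 41889/(8.314*966) = 5.215703
exp(Ea/(R*T)) = 184.141211
tau = 0.044 * 0.09548740 * 184.141211 = 0.7737 ms


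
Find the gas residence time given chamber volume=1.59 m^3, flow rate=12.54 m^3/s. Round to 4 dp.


tau = V / Q_flow
tau = 1.59 / 12.54 = 0.1268 s


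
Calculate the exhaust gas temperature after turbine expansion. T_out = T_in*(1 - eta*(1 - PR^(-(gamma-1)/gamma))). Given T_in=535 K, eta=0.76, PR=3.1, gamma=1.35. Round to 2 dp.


T_out = T_in * (1 - eta * (1 - PR^(-(gamma-1)/gamma)))
Exponent = -(1.35-1)/1.35 = -0.25925926
PR^exp = 3.1^(-0.25925926) = 0.74577862
Factor = 1 - 0.76*(1 - 0.74577862) = 0.80679175
T_out = 535 * 0.80679175 = 431.63 K


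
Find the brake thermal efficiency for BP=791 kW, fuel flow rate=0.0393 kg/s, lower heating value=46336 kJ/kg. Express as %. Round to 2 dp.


eta_BTE = (BP / (mf * LHV)) * 100
Denominator = 0.0393 * 46336 = 1821.0048 kW
eta_BTE = (791 / 1821.0048) * 100 = 43.44%


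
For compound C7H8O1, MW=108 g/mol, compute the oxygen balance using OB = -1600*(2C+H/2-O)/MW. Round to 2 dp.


OB = -1600 * (2C + H/2 - O) / MW
Inner = 2*7 + 8/2 - 1 = 17.00
OB = -1600 * 17.00 / 108 = -251.85%


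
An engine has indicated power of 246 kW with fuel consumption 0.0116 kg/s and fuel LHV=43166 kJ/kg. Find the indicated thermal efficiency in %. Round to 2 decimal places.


eta_ith = (IP / (mf * LHV)) * 100
Denominator = 0.0116 * 43166 = 500.7256 kW
eta_ith = (246 / 500.7256) * 100 = 49.13%


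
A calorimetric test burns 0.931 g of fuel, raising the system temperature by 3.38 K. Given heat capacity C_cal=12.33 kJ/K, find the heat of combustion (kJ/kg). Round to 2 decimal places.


Hc = C_cal * delta_T / m_fuel
Q_released = 12.33 * 3.38 = 41.6754 kJ
m_fuel = 0.931 g = 0.931/1000 kg = 0.000931 kg
Hc = 41.6754 / 0.000931 = 44764.12 kJ/kg


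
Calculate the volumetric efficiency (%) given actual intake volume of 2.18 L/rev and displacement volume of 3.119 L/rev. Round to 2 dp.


eta_v = (V_actual / V_disp) * 100
Ratio = 2.18 / 3.119 = 0.6989
eta_v = 0.6989 * 100 = 69.89%


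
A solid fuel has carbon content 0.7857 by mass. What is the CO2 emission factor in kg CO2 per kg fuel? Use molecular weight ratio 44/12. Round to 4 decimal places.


EF = C_frac * (M_CO2 / M_C)
EF = 0.7857 * (44/12)
EF = 0.7857 * 3.666667 = 2.8809 kg_CO2/kg_fuel


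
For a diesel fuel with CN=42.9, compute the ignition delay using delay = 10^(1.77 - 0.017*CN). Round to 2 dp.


delay = 10^(1.77 - 0.017*CN)
Exponent = 1.77 - 0.017*42.9 = 1.0407
delay = 10^1.0407 = 10.98 ms


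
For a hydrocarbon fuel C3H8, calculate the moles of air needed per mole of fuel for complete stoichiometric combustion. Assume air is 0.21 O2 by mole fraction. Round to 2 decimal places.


Balanced combustion: C3H8 + 5 O2 -> 3 CO2 + 4 H2O
O2 needed = C + H/4 = 3 + 8/4 = 5.00 moles
Air moles = O2 / 0.21 = 5.00 / 0.21 = 23.81 moles air


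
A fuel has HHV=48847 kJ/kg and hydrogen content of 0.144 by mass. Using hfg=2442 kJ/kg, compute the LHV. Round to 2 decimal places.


LHV = HHV - hfg * 9 * H
Water correction = 2442 * 9 * 0.144 = 3164.832 kJ/kg
LHV = 48847 - 3164.832 = 45682.17 kJ/kg


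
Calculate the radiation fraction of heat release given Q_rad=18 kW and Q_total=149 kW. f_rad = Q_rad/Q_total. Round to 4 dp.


f_rad = Q_rad / Q_total
f_rad = 18 / 149 = 0.1208


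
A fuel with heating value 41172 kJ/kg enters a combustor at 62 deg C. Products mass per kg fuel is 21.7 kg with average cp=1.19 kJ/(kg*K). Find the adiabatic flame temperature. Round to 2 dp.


T_ad = T_in + Hc / (m_p * cp)
Denominator = 21.7 * 1.19 = 25.8230
Temperature rise = 41172 / 25.8230 = 1594.39 K
T_ad = 62 + 1594.39 = 1656.39 deg C
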